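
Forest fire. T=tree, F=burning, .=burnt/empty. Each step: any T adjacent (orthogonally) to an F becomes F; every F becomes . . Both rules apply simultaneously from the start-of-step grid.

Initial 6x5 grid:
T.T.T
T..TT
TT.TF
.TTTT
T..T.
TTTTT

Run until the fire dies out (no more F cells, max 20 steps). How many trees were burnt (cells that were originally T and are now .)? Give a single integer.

Step 1: +3 fires, +1 burnt (F count now 3)
Step 2: +3 fires, +3 burnt (F count now 3)
Step 3: +2 fires, +3 burnt (F count now 2)
Step 4: +2 fires, +2 burnt (F count now 2)
Step 5: +3 fires, +2 burnt (F count now 3)
Step 6: +2 fires, +3 burnt (F count now 2)
Step 7: +2 fires, +2 burnt (F count now 2)
Step 8: +2 fires, +2 burnt (F count now 2)
Step 9: +0 fires, +2 burnt (F count now 0)
Fire out after step 9
Initially T: 20, now '.': 29
Total burnt (originally-T cells now '.'): 19

Answer: 19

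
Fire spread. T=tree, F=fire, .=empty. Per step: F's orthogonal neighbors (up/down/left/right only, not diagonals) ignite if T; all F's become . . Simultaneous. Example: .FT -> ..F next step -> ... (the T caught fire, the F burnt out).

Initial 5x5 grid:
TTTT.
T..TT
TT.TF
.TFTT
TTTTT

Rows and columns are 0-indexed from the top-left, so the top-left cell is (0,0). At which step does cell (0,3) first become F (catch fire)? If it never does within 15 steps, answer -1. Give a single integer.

Step 1: cell (0,3)='T' (+6 fires, +2 burnt)
Step 2: cell (0,3)='T' (+5 fires, +6 burnt)
Step 3: cell (0,3)='F' (+3 fires, +5 burnt)
  -> target ignites at step 3
Step 4: cell (0,3)='.' (+2 fires, +3 burnt)
Step 5: cell (0,3)='.' (+2 fires, +2 burnt)
Step 6: cell (0,3)='.' (+0 fires, +2 burnt)
  fire out at step 6

3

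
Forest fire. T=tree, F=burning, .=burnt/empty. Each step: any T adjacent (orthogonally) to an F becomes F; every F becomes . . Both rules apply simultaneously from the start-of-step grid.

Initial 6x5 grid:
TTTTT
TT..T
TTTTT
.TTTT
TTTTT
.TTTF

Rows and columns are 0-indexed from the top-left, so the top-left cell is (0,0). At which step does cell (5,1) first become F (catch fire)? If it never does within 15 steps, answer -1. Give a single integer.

Step 1: cell (5,1)='T' (+2 fires, +1 burnt)
Step 2: cell (5,1)='T' (+3 fires, +2 burnt)
Step 3: cell (5,1)='F' (+4 fires, +3 burnt)
  -> target ignites at step 3
Step 4: cell (5,1)='.' (+4 fires, +4 burnt)
Step 5: cell (5,1)='.' (+4 fires, +4 burnt)
Step 6: cell (5,1)='.' (+2 fires, +4 burnt)
Step 7: cell (5,1)='.' (+3 fires, +2 burnt)
Step 8: cell (5,1)='.' (+2 fires, +3 burnt)
Step 9: cell (5,1)='.' (+1 fires, +2 burnt)
Step 10: cell (5,1)='.' (+0 fires, +1 burnt)
  fire out at step 10

3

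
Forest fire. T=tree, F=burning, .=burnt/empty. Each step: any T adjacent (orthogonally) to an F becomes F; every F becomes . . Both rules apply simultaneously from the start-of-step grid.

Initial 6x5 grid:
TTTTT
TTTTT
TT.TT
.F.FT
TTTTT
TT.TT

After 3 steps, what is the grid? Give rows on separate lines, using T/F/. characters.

Step 1: 5 trees catch fire, 2 burn out
  TTTTT
  TTTTT
  TF.FT
  ....F
  TFTFT
  TT.TT
Step 2: 9 trees catch fire, 5 burn out
  TTTTT
  TFTFT
  F...F
  .....
  F.F.F
  TF.FT
Step 3: 7 trees catch fire, 9 burn out
  TFTFT
  F.F.F
  .....
  .....
  .....
  F...F

TFTFT
F.F.F
.....
.....
.....
F...F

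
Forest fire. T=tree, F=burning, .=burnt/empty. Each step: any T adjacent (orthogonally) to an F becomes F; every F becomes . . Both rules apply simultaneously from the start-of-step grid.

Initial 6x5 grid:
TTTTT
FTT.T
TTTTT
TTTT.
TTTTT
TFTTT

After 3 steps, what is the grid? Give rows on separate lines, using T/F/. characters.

Step 1: 6 trees catch fire, 2 burn out
  FTTTT
  .FT.T
  FTTTT
  TTTT.
  TFTTT
  F.FTT
Step 2: 8 trees catch fire, 6 burn out
  .FTTT
  ..F.T
  .FTTT
  FFTT.
  F.FTT
  ...FT
Step 3: 5 trees catch fire, 8 burn out
  ..FTT
  ....T
  ..FTT
  ..FT.
  ...FT
  ....F

..FTT
....T
..FTT
..FT.
...FT
....F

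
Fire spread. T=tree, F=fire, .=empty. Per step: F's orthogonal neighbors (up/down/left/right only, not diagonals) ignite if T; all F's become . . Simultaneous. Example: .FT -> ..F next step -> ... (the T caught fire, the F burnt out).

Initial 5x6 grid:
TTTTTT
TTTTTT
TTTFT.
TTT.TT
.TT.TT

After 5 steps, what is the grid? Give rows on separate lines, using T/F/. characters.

Step 1: 3 trees catch fire, 1 burn out
  TTTTTT
  TTTFTT
  TTF.F.
  TTT.TT
  .TT.TT
Step 2: 6 trees catch fire, 3 burn out
  TTTFTT
  TTF.FT
  TF....
  TTF.FT
  .TT.TT
Step 3: 9 trees catch fire, 6 burn out
  TTF.FT
  TF...F
  F.....
  TF...F
  .TF.FT
Step 4: 6 trees catch fire, 9 burn out
  TF...F
  F.....
  ......
  F.....
  .F...F
Step 5: 1 trees catch fire, 6 burn out
  F.....
  ......
  ......
  ......
  ......

F.....
......
......
......
......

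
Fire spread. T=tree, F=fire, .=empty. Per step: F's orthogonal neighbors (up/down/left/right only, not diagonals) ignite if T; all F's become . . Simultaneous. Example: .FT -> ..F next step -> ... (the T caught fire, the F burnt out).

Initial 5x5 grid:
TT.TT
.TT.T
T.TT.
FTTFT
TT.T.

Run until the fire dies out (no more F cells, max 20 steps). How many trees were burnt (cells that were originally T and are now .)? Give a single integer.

Answer: 13

Derivation:
Step 1: +7 fires, +2 burnt (F count now 7)
Step 2: +2 fires, +7 burnt (F count now 2)
Step 3: +1 fires, +2 burnt (F count now 1)
Step 4: +1 fires, +1 burnt (F count now 1)
Step 5: +1 fires, +1 burnt (F count now 1)
Step 6: +1 fires, +1 burnt (F count now 1)
Step 7: +0 fires, +1 burnt (F count now 0)
Fire out after step 7
Initially T: 16, now '.': 22
Total burnt (originally-T cells now '.'): 13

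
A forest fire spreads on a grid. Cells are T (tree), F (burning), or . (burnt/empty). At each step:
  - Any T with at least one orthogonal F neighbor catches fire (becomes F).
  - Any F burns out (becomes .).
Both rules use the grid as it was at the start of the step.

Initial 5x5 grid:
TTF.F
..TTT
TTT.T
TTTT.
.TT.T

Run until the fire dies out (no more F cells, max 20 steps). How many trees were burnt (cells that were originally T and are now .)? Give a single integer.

Answer: 15

Derivation:
Step 1: +3 fires, +2 burnt (F count now 3)
Step 2: +4 fires, +3 burnt (F count now 4)
Step 3: +2 fires, +4 burnt (F count now 2)
Step 4: +4 fires, +2 burnt (F count now 4)
Step 5: +2 fires, +4 burnt (F count now 2)
Step 6: +0 fires, +2 burnt (F count now 0)
Fire out after step 6
Initially T: 16, now '.': 24
Total burnt (originally-T cells now '.'): 15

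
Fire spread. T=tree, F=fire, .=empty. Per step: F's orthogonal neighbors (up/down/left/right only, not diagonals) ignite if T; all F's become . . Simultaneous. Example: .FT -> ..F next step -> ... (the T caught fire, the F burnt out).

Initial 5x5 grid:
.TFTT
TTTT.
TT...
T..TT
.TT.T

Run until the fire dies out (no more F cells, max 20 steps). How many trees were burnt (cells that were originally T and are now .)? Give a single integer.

Step 1: +3 fires, +1 burnt (F count now 3)
Step 2: +3 fires, +3 burnt (F count now 3)
Step 3: +2 fires, +3 burnt (F count now 2)
Step 4: +1 fires, +2 burnt (F count now 1)
Step 5: +1 fires, +1 burnt (F count now 1)
Step 6: +0 fires, +1 burnt (F count now 0)
Fire out after step 6
Initially T: 15, now '.': 20
Total burnt (originally-T cells now '.'): 10

Answer: 10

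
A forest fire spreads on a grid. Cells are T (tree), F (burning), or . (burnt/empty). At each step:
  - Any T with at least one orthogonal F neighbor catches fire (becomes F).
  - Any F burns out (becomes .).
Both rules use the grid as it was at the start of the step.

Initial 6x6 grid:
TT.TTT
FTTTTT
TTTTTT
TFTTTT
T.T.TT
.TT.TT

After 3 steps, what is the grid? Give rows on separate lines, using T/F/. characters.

Step 1: 6 trees catch fire, 2 burn out
  FT.TTT
  .FTTTT
  FFTTTT
  F.FTTT
  T.T.TT
  .TT.TT
Step 2: 6 trees catch fire, 6 burn out
  .F.TTT
  ..FTTT
  ..FTTT
  ...FTT
  F.F.TT
  .TT.TT
Step 3: 4 trees catch fire, 6 burn out
  ...TTT
  ...FTT
  ...FTT
  ....FT
  ....TT
  .TF.TT

...TTT
...FTT
...FTT
....FT
....TT
.TF.TT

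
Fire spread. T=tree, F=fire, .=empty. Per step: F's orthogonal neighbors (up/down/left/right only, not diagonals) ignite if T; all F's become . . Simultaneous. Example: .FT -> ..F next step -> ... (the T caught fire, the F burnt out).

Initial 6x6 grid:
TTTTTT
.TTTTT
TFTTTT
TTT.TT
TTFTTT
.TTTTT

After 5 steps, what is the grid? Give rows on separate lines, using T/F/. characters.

Step 1: 8 trees catch fire, 2 burn out
  TTTTTT
  .FTTTT
  F.FTTT
  TFF.TT
  TF.FTT
  .TFTTT
Step 2: 8 trees catch fire, 8 burn out
  TFTTTT
  ..FTTT
  ...FTT
  F...TT
  F...FT
  .F.FTT
Step 3: 7 trees catch fire, 8 burn out
  F.FTTT
  ...FTT
  ....FT
  ....FT
  .....F
  ....FT
Step 4: 5 trees catch fire, 7 burn out
  ...FTT
  ....FT
  .....F
  .....F
  ......
  .....F
Step 5: 2 trees catch fire, 5 burn out
  ....FT
  .....F
  ......
  ......
  ......
  ......

....FT
.....F
......
......
......
......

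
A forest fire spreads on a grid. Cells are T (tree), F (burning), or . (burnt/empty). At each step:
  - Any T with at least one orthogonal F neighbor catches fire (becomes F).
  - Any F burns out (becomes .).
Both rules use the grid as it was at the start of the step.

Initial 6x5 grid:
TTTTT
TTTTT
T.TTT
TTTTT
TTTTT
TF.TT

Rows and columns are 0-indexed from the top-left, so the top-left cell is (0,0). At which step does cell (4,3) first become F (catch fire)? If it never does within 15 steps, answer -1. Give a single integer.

Step 1: cell (4,3)='T' (+2 fires, +1 burnt)
Step 2: cell (4,3)='T' (+3 fires, +2 burnt)
Step 3: cell (4,3)='F' (+3 fires, +3 burnt)
  -> target ignites at step 3
Step 4: cell (4,3)='.' (+5 fires, +3 burnt)
Step 5: cell (4,3)='.' (+5 fires, +5 burnt)
Step 6: cell (4,3)='.' (+5 fires, +5 burnt)
Step 7: cell (4,3)='.' (+3 fires, +5 burnt)
Step 8: cell (4,3)='.' (+1 fires, +3 burnt)
Step 9: cell (4,3)='.' (+0 fires, +1 burnt)
  fire out at step 9

3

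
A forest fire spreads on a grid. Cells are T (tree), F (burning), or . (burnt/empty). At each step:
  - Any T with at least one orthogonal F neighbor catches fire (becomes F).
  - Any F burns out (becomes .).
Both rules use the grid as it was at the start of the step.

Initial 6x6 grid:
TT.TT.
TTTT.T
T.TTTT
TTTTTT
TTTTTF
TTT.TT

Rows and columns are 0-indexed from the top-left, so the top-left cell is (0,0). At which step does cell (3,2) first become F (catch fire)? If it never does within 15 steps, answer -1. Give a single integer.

Step 1: cell (3,2)='T' (+3 fires, +1 burnt)
Step 2: cell (3,2)='T' (+4 fires, +3 burnt)
Step 3: cell (3,2)='T' (+4 fires, +4 burnt)
Step 4: cell (3,2)='F' (+4 fires, +4 burnt)
  -> target ignites at step 4
Step 5: cell (3,2)='.' (+5 fires, +4 burnt)
Step 6: cell (3,2)='.' (+4 fires, +5 burnt)
Step 7: cell (3,2)='.' (+3 fires, +4 burnt)
Step 8: cell (3,2)='.' (+2 fires, +3 burnt)
Step 9: cell (3,2)='.' (+1 fires, +2 burnt)
Step 10: cell (3,2)='.' (+0 fires, +1 burnt)
  fire out at step 10

4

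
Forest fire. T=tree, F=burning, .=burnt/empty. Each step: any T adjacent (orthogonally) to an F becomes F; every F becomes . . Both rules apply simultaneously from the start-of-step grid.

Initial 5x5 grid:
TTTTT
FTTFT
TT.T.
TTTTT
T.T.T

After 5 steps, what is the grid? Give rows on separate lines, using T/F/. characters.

Step 1: 7 trees catch fire, 2 burn out
  FTTFT
  .FF.F
  FT.F.
  TTTTT
  T.T.T
Step 2: 6 trees catch fire, 7 burn out
  .FF.F
  .....
  .F...
  FTTFT
  T.T.T
Step 3: 4 trees catch fire, 6 burn out
  .....
  .....
  .....
  .FF.F
  F.T.T
Step 4: 2 trees catch fire, 4 burn out
  .....
  .....
  .....
  .....
  ..F.F
Step 5: 0 trees catch fire, 2 burn out
  .....
  .....
  .....
  .....
  .....

.....
.....
.....
.....
.....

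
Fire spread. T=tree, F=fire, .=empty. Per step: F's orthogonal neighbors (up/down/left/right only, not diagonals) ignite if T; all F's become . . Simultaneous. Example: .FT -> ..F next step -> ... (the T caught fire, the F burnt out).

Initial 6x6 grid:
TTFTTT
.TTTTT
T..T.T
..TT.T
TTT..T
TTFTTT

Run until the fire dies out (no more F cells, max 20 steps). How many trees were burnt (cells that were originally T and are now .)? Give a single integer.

Answer: 24

Derivation:
Step 1: +6 fires, +2 burnt (F count now 6)
Step 2: +8 fires, +6 burnt (F count now 8)
Step 3: +6 fires, +8 burnt (F count now 6)
Step 4: +2 fires, +6 burnt (F count now 2)
Step 5: +2 fires, +2 burnt (F count now 2)
Step 6: +0 fires, +2 burnt (F count now 0)
Fire out after step 6
Initially T: 25, now '.': 35
Total burnt (originally-T cells now '.'): 24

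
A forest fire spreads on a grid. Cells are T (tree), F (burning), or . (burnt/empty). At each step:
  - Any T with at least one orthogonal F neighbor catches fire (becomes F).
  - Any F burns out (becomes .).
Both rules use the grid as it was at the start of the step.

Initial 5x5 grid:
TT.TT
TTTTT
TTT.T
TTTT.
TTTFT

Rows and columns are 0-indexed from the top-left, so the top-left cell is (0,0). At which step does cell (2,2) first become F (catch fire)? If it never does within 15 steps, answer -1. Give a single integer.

Step 1: cell (2,2)='T' (+3 fires, +1 burnt)
Step 2: cell (2,2)='T' (+2 fires, +3 burnt)
Step 3: cell (2,2)='F' (+3 fires, +2 burnt)
  -> target ignites at step 3
Step 4: cell (2,2)='.' (+3 fires, +3 burnt)
Step 5: cell (2,2)='.' (+3 fires, +3 burnt)
Step 6: cell (2,2)='.' (+4 fires, +3 burnt)
Step 7: cell (2,2)='.' (+3 fires, +4 burnt)
Step 8: cell (2,2)='.' (+0 fires, +3 burnt)
  fire out at step 8

3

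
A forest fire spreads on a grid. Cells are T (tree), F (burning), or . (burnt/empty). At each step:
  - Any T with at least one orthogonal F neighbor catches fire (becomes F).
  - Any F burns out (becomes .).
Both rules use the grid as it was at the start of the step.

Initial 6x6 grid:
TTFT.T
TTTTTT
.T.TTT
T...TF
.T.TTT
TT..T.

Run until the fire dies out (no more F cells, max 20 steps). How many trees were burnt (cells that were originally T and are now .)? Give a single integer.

Answer: 19

Derivation:
Step 1: +6 fires, +2 burnt (F count now 6)
Step 2: +6 fires, +6 burnt (F count now 6)
Step 3: +7 fires, +6 burnt (F count now 7)
Step 4: +0 fires, +7 burnt (F count now 0)
Fire out after step 4
Initially T: 23, now '.': 32
Total burnt (originally-T cells now '.'): 19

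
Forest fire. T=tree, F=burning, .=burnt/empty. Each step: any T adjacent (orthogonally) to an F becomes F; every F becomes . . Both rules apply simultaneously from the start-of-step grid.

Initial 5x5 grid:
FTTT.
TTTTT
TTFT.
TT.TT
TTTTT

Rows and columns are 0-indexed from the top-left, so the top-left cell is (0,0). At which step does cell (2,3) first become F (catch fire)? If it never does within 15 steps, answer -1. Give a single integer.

Step 1: cell (2,3)='F' (+5 fires, +2 burnt)
  -> target ignites at step 1
Step 2: cell (2,3)='.' (+6 fires, +5 burnt)
Step 3: cell (2,3)='.' (+6 fires, +6 burnt)
Step 4: cell (2,3)='.' (+3 fires, +6 burnt)
Step 5: cell (2,3)='.' (+0 fires, +3 burnt)
  fire out at step 5

1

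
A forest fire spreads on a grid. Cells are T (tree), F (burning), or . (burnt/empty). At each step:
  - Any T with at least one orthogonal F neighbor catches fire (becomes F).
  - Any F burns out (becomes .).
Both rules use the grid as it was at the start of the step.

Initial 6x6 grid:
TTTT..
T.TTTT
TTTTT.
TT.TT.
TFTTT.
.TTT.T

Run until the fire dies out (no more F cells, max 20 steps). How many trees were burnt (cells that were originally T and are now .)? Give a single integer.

Step 1: +4 fires, +1 burnt (F count now 4)
Step 2: +4 fires, +4 burnt (F count now 4)
Step 3: +5 fires, +4 burnt (F count now 5)
Step 4: +4 fires, +5 burnt (F count now 4)
Step 5: +4 fires, +4 burnt (F count now 4)
Step 6: +3 fires, +4 burnt (F count now 3)
Step 7: +1 fires, +3 burnt (F count now 1)
Step 8: +0 fires, +1 burnt (F count now 0)
Fire out after step 8
Initially T: 26, now '.': 35
Total burnt (originally-T cells now '.'): 25

Answer: 25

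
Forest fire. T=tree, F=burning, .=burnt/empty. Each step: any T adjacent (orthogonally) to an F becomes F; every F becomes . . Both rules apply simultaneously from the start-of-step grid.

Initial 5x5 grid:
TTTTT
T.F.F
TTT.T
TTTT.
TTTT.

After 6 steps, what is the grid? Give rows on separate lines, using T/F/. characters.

Step 1: 4 trees catch fire, 2 burn out
  TTFTF
  T....
  TTF.F
  TTTT.
  TTTT.
Step 2: 4 trees catch fire, 4 burn out
  TF.F.
  T....
  TF...
  TTFT.
  TTTT.
Step 3: 5 trees catch fire, 4 burn out
  F....
  T....
  F....
  TF.F.
  TTFT.
Step 4: 4 trees catch fire, 5 burn out
  .....
  F....
  .....
  F....
  TF.F.
Step 5: 1 trees catch fire, 4 burn out
  .....
  .....
  .....
  .....
  F....
Step 6: 0 trees catch fire, 1 burn out
  .....
  .....
  .....
  .....
  .....

.....
.....
.....
.....
.....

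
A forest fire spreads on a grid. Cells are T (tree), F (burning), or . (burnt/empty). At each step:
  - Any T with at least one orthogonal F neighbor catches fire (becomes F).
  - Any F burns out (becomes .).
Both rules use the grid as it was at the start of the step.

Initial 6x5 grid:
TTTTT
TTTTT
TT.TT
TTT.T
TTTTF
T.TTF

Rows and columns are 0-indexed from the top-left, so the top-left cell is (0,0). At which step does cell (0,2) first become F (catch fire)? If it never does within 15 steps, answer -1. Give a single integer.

Step 1: cell (0,2)='T' (+3 fires, +2 burnt)
Step 2: cell (0,2)='T' (+3 fires, +3 burnt)
Step 3: cell (0,2)='T' (+4 fires, +3 burnt)
Step 4: cell (0,2)='T' (+4 fires, +4 burnt)
Step 5: cell (0,2)='T' (+5 fires, +4 burnt)
Step 6: cell (0,2)='F' (+3 fires, +5 burnt)
  -> target ignites at step 6
Step 7: cell (0,2)='.' (+2 fires, +3 burnt)
Step 8: cell (0,2)='.' (+1 fires, +2 burnt)
Step 9: cell (0,2)='.' (+0 fires, +1 burnt)
  fire out at step 9

6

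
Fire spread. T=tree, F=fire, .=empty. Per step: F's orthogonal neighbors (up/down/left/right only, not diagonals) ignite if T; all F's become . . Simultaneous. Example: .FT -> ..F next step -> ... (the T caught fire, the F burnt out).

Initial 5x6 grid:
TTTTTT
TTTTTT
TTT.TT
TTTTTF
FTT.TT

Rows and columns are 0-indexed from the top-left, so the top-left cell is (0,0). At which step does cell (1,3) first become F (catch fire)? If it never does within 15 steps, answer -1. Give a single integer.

Step 1: cell (1,3)='T' (+5 fires, +2 burnt)
Step 2: cell (1,3)='T' (+7 fires, +5 burnt)
Step 3: cell (1,3)='T' (+5 fires, +7 burnt)
Step 4: cell (1,3)='F' (+5 fires, +5 burnt)
  -> target ignites at step 4
Step 5: cell (1,3)='.' (+3 fires, +5 burnt)
Step 6: cell (1,3)='.' (+1 fires, +3 burnt)
Step 7: cell (1,3)='.' (+0 fires, +1 burnt)
  fire out at step 7

4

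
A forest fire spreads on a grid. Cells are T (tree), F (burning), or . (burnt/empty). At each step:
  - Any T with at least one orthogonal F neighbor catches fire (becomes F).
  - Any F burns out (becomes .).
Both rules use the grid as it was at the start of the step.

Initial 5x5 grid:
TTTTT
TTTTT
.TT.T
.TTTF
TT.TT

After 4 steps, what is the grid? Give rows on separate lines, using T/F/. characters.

Step 1: 3 trees catch fire, 1 burn out
  TTTTT
  TTTTT
  .TT.F
  .TTF.
  TT.TF
Step 2: 3 trees catch fire, 3 burn out
  TTTTT
  TTTTF
  .TT..
  .TF..
  TT.F.
Step 3: 4 trees catch fire, 3 burn out
  TTTTF
  TTTF.
  .TF..
  .F...
  TT...
Step 4: 4 trees catch fire, 4 burn out
  TTTF.
  TTF..
  .F...
  .....
  TF...

TTTF.
TTF..
.F...
.....
TF...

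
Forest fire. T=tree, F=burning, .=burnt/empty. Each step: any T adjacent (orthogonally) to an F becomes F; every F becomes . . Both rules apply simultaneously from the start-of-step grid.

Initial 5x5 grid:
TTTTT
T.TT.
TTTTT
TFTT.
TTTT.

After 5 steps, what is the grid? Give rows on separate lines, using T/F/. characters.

Step 1: 4 trees catch fire, 1 burn out
  TTTTT
  T.TT.
  TFTTT
  F.FT.
  TFTT.
Step 2: 5 trees catch fire, 4 burn out
  TTTTT
  T.TT.
  F.FTT
  ...F.
  F.FT.
Step 3: 4 trees catch fire, 5 burn out
  TTTTT
  F.FT.
  ...FT
  .....
  ...F.
Step 4: 4 trees catch fire, 4 burn out
  FTFTT
  ...F.
  ....F
  .....
  .....
Step 5: 2 trees catch fire, 4 burn out
  .F.FT
  .....
  .....
  .....
  .....

.F.FT
.....
.....
.....
.....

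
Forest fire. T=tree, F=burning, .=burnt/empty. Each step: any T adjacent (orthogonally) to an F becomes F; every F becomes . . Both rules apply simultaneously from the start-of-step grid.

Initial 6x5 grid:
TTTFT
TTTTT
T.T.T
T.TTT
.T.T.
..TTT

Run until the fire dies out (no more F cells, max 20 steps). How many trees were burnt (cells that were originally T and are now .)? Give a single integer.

Step 1: +3 fires, +1 burnt (F count now 3)
Step 2: +3 fires, +3 burnt (F count now 3)
Step 3: +4 fires, +3 burnt (F count now 4)
Step 4: +3 fires, +4 burnt (F count now 3)
Step 5: +2 fires, +3 burnt (F count now 2)
Step 6: +2 fires, +2 burnt (F count now 2)
Step 7: +1 fires, +2 burnt (F count now 1)
Step 8: +2 fires, +1 burnt (F count now 2)
Step 9: +0 fires, +2 burnt (F count now 0)
Fire out after step 9
Initially T: 21, now '.': 29
Total burnt (originally-T cells now '.'): 20

Answer: 20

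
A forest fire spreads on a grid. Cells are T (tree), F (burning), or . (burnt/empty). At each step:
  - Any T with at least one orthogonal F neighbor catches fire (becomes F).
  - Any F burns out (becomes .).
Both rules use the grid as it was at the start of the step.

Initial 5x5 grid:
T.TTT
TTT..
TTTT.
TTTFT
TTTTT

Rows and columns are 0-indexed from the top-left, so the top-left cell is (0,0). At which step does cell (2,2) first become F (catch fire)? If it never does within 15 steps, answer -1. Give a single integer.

Step 1: cell (2,2)='T' (+4 fires, +1 burnt)
Step 2: cell (2,2)='F' (+4 fires, +4 burnt)
  -> target ignites at step 2
Step 3: cell (2,2)='.' (+4 fires, +4 burnt)
Step 4: cell (2,2)='.' (+4 fires, +4 burnt)
Step 5: cell (2,2)='.' (+2 fires, +4 burnt)
Step 6: cell (2,2)='.' (+2 fires, +2 burnt)
Step 7: cell (2,2)='.' (+0 fires, +2 burnt)
  fire out at step 7

2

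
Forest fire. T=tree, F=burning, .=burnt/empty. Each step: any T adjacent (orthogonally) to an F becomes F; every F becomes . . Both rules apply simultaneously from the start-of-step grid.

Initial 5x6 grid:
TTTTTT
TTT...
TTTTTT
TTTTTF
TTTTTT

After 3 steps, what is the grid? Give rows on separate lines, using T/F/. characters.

Step 1: 3 trees catch fire, 1 burn out
  TTTTTT
  TTT...
  TTTTTF
  TTTTF.
  TTTTTF
Step 2: 3 trees catch fire, 3 burn out
  TTTTTT
  TTT...
  TTTTF.
  TTTF..
  TTTTF.
Step 3: 3 trees catch fire, 3 burn out
  TTTTTT
  TTT...
  TTTF..
  TTF...
  TTTF..

TTTTTT
TTT...
TTTF..
TTF...
TTTF..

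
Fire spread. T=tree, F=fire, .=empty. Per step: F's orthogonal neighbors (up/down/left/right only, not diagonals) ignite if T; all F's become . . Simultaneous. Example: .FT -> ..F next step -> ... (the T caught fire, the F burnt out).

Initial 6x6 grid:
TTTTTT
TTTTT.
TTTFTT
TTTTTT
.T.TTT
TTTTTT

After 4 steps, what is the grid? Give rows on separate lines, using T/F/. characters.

Step 1: 4 trees catch fire, 1 burn out
  TTTTTT
  TTTFT.
  TTF.FT
  TTTFTT
  .T.TTT
  TTTTTT
Step 2: 8 trees catch fire, 4 burn out
  TTTFTT
  TTF.F.
  TF...F
  TTF.FT
  .T.FTT
  TTTTTT
Step 3: 8 trees catch fire, 8 burn out
  TTF.FT
  TF....
  F.....
  TF...F
  .T..FT
  TTTFTT
Step 4: 8 trees catch fire, 8 burn out
  TF...F
  F.....
  ......
  F.....
  .F...F
  TTF.FT

TF...F
F.....
......
F.....
.F...F
TTF.FT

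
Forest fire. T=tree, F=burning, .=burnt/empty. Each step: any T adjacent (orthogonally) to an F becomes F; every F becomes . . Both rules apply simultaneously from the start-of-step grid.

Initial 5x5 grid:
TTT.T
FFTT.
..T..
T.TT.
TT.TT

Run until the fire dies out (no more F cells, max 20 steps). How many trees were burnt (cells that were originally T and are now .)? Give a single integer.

Answer: 10

Derivation:
Step 1: +3 fires, +2 burnt (F count now 3)
Step 2: +3 fires, +3 burnt (F count now 3)
Step 3: +1 fires, +3 burnt (F count now 1)
Step 4: +1 fires, +1 burnt (F count now 1)
Step 5: +1 fires, +1 burnt (F count now 1)
Step 6: +1 fires, +1 burnt (F count now 1)
Step 7: +0 fires, +1 burnt (F count now 0)
Fire out after step 7
Initially T: 14, now '.': 21
Total burnt (originally-T cells now '.'): 10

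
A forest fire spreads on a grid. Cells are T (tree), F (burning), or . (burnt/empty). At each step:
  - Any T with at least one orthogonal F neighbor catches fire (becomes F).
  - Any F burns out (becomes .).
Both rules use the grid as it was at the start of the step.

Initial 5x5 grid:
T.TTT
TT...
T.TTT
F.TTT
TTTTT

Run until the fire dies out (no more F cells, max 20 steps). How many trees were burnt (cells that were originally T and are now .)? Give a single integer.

Answer: 15

Derivation:
Step 1: +2 fires, +1 burnt (F count now 2)
Step 2: +2 fires, +2 burnt (F count now 2)
Step 3: +3 fires, +2 burnt (F count now 3)
Step 4: +2 fires, +3 burnt (F count now 2)
Step 5: +3 fires, +2 burnt (F count now 3)
Step 6: +2 fires, +3 burnt (F count now 2)
Step 7: +1 fires, +2 burnt (F count now 1)
Step 8: +0 fires, +1 burnt (F count now 0)
Fire out after step 8
Initially T: 18, now '.': 22
Total burnt (originally-T cells now '.'): 15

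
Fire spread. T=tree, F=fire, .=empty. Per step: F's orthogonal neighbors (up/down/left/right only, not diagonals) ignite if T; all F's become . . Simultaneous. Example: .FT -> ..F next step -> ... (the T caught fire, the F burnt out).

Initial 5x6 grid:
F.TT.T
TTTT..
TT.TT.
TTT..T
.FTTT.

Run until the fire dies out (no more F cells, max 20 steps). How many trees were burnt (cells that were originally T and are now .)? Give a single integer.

Step 1: +3 fires, +2 burnt (F count now 3)
Step 2: +6 fires, +3 burnt (F count now 6)
Step 3: +2 fires, +6 burnt (F count now 2)
Step 4: +2 fires, +2 burnt (F count now 2)
Step 5: +2 fires, +2 burnt (F count now 2)
Step 6: +1 fires, +2 burnt (F count now 1)
Step 7: +0 fires, +1 burnt (F count now 0)
Fire out after step 7
Initially T: 18, now '.': 28
Total burnt (originally-T cells now '.'): 16

Answer: 16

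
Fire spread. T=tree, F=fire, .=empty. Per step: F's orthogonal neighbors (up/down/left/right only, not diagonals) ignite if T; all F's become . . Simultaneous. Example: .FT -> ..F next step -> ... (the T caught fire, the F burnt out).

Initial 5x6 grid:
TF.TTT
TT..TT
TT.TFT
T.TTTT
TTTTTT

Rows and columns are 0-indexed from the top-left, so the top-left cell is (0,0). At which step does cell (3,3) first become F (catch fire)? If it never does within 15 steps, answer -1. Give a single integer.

Step 1: cell (3,3)='T' (+6 fires, +2 burnt)
Step 2: cell (3,3)='F' (+7 fires, +6 burnt)
  -> target ignites at step 2
Step 3: cell (3,3)='.' (+6 fires, +7 burnt)
Step 4: cell (3,3)='.' (+2 fires, +6 burnt)
Step 5: cell (3,3)='.' (+2 fires, +2 burnt)
Step 6: cell (3,3)='.' (+0 fires, +2 burnt)
  fire out at step 6

2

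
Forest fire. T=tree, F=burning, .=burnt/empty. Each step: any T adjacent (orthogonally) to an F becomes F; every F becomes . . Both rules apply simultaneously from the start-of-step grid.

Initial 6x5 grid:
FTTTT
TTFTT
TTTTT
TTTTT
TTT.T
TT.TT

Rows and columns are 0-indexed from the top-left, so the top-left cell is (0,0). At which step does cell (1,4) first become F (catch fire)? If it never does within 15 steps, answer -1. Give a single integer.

Step 1: cell (1,4)='T' (+6 fires, +2 burnt)
Step 2: cell (1,4)='F' (+6 fires, +6 burnt)
  -> target ignites at step 2
Step 3: cell (1,4)='.' (+6 fires, +6 burnt)
Step 4: cell (1,4)='.' (+3 fires, +6 burnt)
Step 5: cell (1,4)='.' (+3 fires, +3 burnt)
Step 6: cell (1,4)='.' (+1 fires, +3 burnt)
Step 7: cell (1,4)='.' (+1 fires, +1 burnt)
Step 8: cell (1,4)='.' (+0 fires, +1 burnt)
  fire out at step 8

2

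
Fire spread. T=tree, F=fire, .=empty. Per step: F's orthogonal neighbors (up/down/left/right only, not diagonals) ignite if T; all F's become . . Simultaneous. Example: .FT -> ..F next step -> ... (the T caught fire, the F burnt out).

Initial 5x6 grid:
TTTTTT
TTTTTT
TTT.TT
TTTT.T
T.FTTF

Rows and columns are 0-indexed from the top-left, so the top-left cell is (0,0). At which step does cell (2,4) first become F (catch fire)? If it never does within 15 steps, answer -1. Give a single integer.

Step 1: cell (2,4)='T' (+4 fires, +2 burnt)
Step 2: cell (2,4)='T' (+4 fires, +4 burnt)
Step 3: cell (2,4)='F' (+5 fires, +4 burnt)
  -> target ignites at step 3
Step 4: cell (2,4)='.' (+7 fires, +5 burnt)
Step 5: cell (2,4)='.' (+4 fires, +7 burnt)
Step 6: cell (2,4)='.' (+1 fires, +4 burnt)
Step 7: cell (2,4)='.' (+0 fires, +1 burnt)
  fire out at step 7

3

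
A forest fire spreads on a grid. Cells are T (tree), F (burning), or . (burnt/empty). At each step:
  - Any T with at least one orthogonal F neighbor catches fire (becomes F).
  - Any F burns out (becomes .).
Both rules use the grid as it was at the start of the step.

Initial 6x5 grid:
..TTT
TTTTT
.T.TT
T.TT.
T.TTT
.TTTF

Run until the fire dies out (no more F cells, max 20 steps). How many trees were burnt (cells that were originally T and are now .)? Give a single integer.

Answer: 19

Derivation:
Step 1: +2 fires, +1 burnt (F count now 2)
Step 2: +2 fires, +2 burnt (F count now 2)
Step 3: +3 fires, +2 burnt (F count now 3)
Step 4: +2 fires, +3 burnt (F count now 2)
Step 5: +2 fires, +2 burnt (F count now 2)
Step 6: +3 fires, +2 burnt (F count now 3)
Step 7: +3 fires, +3 burnt (F count now 3)
Step 8: +2 fires, +3 burnt (F count now 2)
Step 9: +0 fires, +2 burnt (F count now 0)
Fire out after step 9
Initially T: 21, now '.': 28
Total burnt (originally-T cells now '.'): 19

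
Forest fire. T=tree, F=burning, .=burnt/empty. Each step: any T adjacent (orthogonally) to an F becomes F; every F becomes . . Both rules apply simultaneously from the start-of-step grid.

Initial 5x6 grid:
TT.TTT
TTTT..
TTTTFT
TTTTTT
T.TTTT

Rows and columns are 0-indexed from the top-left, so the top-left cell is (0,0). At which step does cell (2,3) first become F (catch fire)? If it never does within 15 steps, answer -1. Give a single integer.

Step 1: cell (2,3)='F' (+3 fires, +1 burnt)
  -> target ignites at step 1
Step 2: cell (2,3)='.' (+5 fires, +3 burnt)
Step 3: cell (2,3)='.' (+6 fires, +5 burnt)
Step 4: cell (2,3)='.' (+5 fires, +6 burnt)
Step 5: cell (2,3)='.' (+4 fires, +5 burnt)
Step 6: cell (2,3)='.' (+2 fires, +4 burnt)
Step 7: cell (2,3)='.' (+0 fires, +2 burnt)
  fire out at step 7

1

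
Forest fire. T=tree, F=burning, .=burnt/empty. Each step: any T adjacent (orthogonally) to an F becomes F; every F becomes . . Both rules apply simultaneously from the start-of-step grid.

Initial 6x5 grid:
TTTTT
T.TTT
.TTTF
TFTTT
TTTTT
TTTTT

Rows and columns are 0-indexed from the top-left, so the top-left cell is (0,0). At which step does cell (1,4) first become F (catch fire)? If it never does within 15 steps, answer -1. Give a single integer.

Step 1: cell (1,4)='F' (+7 fires, +2 burnt)
  -> target ignites at step 1
Step 2: cell (1,4)='.' (+8 fires, +7 burnt)
Step 3: cell (1,4)='.' (+6 fires, +8 burnt)
Step 4: cell (1,4)='.' (+2 fires, +6 burnt)
Step 5: cell (1,4)='.' (+1 fires, +2 burnt)
Step 6: cell (1,4)='.' (+1 fires, +1 burnt)
Step 7: cell (1,4)='.' (+1 fires, +1 burnt)
Step 8: cell (1,4)='.' (+0 fires, +1 burnt)
  fire out at step 8

1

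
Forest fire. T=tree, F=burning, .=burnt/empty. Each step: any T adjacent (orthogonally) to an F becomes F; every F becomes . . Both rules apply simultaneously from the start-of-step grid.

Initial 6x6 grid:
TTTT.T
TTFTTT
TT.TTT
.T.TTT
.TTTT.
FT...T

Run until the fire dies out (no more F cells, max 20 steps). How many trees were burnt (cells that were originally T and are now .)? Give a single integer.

Step 1: +4 fires, +2 burnt (F count now 4)
Step 2: +7 fires, +4 burnt (F count now 7)
Step 3: +7 fires, +7 burnt (F count now 7)
Step 4: +4 fires, +7 burnt (F count now 4)
Step 5: +2 fires, +4 burnt (F count now 2)
Step 6: +0 fires, +2 burnt (F count now 0)
Fire out after step 6
Initially T: 25, now '.': 35
Total burnt (originally-T cells now '.'): 24

Answer: 24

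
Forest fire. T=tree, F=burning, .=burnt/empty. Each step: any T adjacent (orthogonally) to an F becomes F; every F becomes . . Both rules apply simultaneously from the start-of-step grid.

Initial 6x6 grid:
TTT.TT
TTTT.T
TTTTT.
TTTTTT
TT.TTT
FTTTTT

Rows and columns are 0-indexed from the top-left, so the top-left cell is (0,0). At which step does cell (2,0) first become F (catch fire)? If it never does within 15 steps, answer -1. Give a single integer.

Step 1: cell (2,0)='T' (+2 fires, +1 burnt)
Step 2: cell (2,0)='T' (+3 fires, +2 burnt)
Step 3: cell (2,0)='F' (+3 fires, +3 burnt)
  -> target ignites at step 3
Step 4: cell (2,0)='.' (+5 fires, +3 burnt)
Step 5: cell (2,0)='.' (+6 fires, +5 burnt)
Step 6: cell (2,0)='.' (+5 fires, +6 burnt)
Step 7: cell (2,0)='.' (+4 fires, +5 burnt)
Step 8: cell (2,0)='.' (+0 fires, +4 burnt)
  fire out at step 8

3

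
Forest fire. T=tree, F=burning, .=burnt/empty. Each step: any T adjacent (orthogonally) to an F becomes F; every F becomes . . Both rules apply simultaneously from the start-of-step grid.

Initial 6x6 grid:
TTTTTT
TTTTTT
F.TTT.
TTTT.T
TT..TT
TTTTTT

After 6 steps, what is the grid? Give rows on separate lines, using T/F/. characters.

Step 1: 2 trees catch fire, 1 burn out
  TTTTTT
  FTTTTT
  ..TTT.
  FTTT.T
  TT..TT
  TTTTTT
Step 2: 4 trees catch fire, 2 burn out
  FTTTTT
  .FTTTT
  ..TTT.
  .FTT.T
  FT..TT
  TTTTTT
Step 3: 5 trees catch fire, 4 burn out
  .FTTTT
  ..FTTT
  ..TTT.
  ..FT.T
  .F..TT
  FTTTTT
Step 4: 5 trees catch fire, 5 burn out
  ..FTTT
  ...FTT
  ..FTT.
  ...F.T
  ....TT
  .FTTTT
Step 5: 4 trees catch fire, 5 burn out
  ...FTT
  ....FT
  ...FT.
  .....T
  ....TT
  ..FTTT
Step 6: 4 trees catch fire, 4 burn out
  ....FT
  .....F
  ....F.
  .....T
  ....TT
  ...FTT

....FT
.....F
....F.
.....T
....TT
...FTT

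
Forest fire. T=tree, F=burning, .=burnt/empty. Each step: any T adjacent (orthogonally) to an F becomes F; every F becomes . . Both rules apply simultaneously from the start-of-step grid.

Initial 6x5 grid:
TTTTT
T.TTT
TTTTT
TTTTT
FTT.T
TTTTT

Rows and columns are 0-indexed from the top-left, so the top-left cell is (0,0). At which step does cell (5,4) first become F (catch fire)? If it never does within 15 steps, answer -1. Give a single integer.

Step 1: cell (5,4)='T' (+3 fires, +1 burnt)
Step 2: cell (5,4)='T' (+4 fires, +3 burnt)
Step 3: cell (5,4)='T' (+4 fires, +4 burnt)
Step 4: cell (5,4)='T' (+4 fires, +4 burnt)
Step 5: cell (5,4)='F' (+5 fires, +4 burnt)
  -> target ignites at step 5
Step 6: cell (5,4)='.' (+4 fires, +5 burnt)
Step 7: cell (5,4)='.' (+2 fires, +4 burnt)
Step 8: cell (5,4)='.' (+1 fires, +2 burnt)
Step 9: cell (5,4)='.' (+0 fires, +1 burnt)
  fire out at step 9

5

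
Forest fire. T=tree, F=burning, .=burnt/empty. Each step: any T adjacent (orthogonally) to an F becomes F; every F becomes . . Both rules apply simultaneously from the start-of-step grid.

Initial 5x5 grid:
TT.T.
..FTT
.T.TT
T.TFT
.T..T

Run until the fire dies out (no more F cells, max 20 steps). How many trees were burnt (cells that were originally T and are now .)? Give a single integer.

Answer: 8

Derivation:
Step 1: +4 fires, +2 burnt (F count now 4)
Step 2: +4 fires, +4 burnt (F count now 4)
Step 3: +0 fires, +4 burnt (F count now 0)
Fire out after step 3
Initially T: 13, now '.': 20
Total burnt (originally-T cells now '.'): 8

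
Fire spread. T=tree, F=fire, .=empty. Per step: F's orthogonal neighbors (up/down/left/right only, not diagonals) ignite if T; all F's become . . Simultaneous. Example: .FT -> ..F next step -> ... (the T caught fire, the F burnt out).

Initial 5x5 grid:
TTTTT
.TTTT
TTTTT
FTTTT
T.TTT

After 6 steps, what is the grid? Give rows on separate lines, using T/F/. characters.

Step 1: 3 trees catch fire, 1 burn out
  TTTTT
  .TTTT
  FTTTT
  .FTTT
  F.TTT
Step 2: 2 trees catch fire, 3 burn out
  TTTTT
  .TTTT
  .FTTT
  ..FTT
  ..TTT
Step 3: 4 trees catch fire, 2 burn out
  TTTTT
  .FTTT
  ..FTT
  ...FT
  ..FTT
Step 4: 5 trees catch fire, 4 burn out
  TFTTT
  ..FTT
  ...FT
  ....F
  ...FT
Step 5: 5 trees catch fire, 5 burn out
  F.FTT
  ...FT
  ....F
  .....
  ....F
Step 6: 2 trees catch fire, 5 burn out
  ...FT
  ....F
  .....
  .....
  .....

...FT
....F
.....
.....
.....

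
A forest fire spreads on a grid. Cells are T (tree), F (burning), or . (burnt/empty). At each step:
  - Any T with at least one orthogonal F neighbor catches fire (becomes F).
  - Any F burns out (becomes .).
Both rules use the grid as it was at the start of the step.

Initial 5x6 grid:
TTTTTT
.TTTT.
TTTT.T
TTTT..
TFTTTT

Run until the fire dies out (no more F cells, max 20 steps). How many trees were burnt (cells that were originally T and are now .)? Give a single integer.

Answer: 23

Derivation:
Step 1: +3 fires, +1 burnt (F count now 3)
Step 2: +4 fires, +3 burnt (F count now 4)
Step 3: +5 fires, +4 burnt (F count now 5)
Step 4: +4 fires, +5 burnt (F count now 4)
Step 5: +3 fires, +4 burnt (F count now 3)
Step 6: +2 fires, +3 burnt (F count now 2)
Step 7: +1 fires, +2 burnt (F count now 1)
Step 8: +1 fires, +1 burnt (F count now 1)
Step 9: +0 fires, +1 burnt (F count now 0)
Fire out after step 9
Initially T: 24, now '.': 29
Total burnt (originally-T cells now '.'): 23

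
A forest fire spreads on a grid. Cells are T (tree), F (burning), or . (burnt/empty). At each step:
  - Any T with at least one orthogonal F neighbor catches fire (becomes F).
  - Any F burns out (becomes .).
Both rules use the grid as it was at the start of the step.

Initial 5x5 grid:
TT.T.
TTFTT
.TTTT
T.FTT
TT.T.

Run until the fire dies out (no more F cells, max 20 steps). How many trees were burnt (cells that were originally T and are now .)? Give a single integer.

Step 1: +4 fires, +2 burnt (F count now 4)
Step 2: +8 fires, +4 burnt (F count now 8)
Step 3: +2 fires, +8 burnt (F count now 2)
Step 4: +0 fires, +2 burnt (F count now 0)
Fire out after step 4
Initially T: 17, now '.': 22
Total burnt (originally-T cells now '.'): 14

Answer: 14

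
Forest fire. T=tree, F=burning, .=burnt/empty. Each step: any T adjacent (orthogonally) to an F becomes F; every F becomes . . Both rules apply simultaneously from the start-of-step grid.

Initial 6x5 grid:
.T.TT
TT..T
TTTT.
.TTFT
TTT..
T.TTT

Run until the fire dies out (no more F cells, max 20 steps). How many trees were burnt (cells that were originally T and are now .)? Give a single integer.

Answer: 17

Derivation:
Step 1: +3 fires, +1 burnt (F count now 3)
Step 2: +3 fires, +3 burnt (F count now 3)
Step 3: +3 fires, +3 burnt (F count now 3)
Step 4: +4 fires, +3 burnt (F count now 4)
Step 5: +4 fires, +4 burnt (F count now 4)
Step 6: +0 fires, +4 burnt (F count now 0)
Fire out after step 6
Initially T: 20, now '.': 27
Total burnt (originally-T cells now '.'): 17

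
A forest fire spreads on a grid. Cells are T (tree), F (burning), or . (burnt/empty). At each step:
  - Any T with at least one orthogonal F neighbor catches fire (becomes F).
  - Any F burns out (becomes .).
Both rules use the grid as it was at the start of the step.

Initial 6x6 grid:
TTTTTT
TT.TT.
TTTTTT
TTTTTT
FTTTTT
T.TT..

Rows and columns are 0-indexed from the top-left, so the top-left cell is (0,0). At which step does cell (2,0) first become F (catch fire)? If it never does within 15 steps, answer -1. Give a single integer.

Step 1: cell (2,0)='T' (+3 fires, +1 burnt)
Step 2: cell (2,0)='F' (+3 fires, +3 burnt)
  -> target ignites at step 2
Step 3: cell (2,0)='.' (+5 fires, +3 burnt)
Step 4: cell (2,0)='.' (+6 fires, +5 burnt)
Step 5: cell (2,0)='.' (+4 fires, +6 burnt)
Step 6: cell (2,0)='.' (+4 fires, +4 burnt)
Step 7: cell (2,0)='.' (+3 fires, +4 burnt)
Step 8: cell (2,0)='.' (+1 fires, +3 burnt)
Step 9: cell (2,0)='.' (+1 fires, +1 burnt)
Step 10: cell (2,0)='.' (+0 fires, +1 burnt)
  fire out at step 10

2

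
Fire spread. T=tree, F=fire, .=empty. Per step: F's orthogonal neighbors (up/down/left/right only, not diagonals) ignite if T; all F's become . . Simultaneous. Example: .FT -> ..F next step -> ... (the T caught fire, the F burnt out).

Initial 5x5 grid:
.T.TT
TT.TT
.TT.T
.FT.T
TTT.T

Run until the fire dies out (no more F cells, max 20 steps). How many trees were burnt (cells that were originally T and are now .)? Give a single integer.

Step 1: +3 fires, +1 burnt (F count now 3)
Step 2: +4 fires, +3 burnt (F count now 4)
Step 3: +2 fires, +4 burnt (F count now 2)
Step 4: +0 fires, +2 burnt (F count now 0)
Fire out after step 4
Initially T: 16, now '.': 18
Total burnt (originally-T cells now '.'): 9

Answer: 9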